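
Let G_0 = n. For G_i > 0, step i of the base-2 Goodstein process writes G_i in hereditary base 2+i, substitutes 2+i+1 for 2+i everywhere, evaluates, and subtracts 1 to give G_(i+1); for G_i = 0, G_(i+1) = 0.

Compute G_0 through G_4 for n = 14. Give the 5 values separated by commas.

G_0 = 14. HB_2(14) = 2^(2 + 1) + 2^2 + 2. Bump = 111. G_1 = 110.
G_1 = 110. HB_3(110) = 3^(3 + 1) + 3^3 + 2. Bump = 1282. G_2 = 1281.
G_2 = 1281. HB_4(1281) = 4^(4 + 1) + 4^4 + 1. Bump = 18751. G_3 = 18750.
G_3 = 18750. HB_5(18750) = 5^(5 + 1) + 5^5. Bump = 326592. G_4 = 326591.

14, 110, 1281, 18750, 326591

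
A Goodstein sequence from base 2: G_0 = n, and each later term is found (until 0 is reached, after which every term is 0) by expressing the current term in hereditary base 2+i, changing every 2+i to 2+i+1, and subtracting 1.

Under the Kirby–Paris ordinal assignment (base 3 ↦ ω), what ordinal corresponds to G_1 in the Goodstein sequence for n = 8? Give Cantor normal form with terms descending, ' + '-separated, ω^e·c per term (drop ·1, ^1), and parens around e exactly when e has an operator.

[0] 8 ≡ 2^(2 + 1) (base 2). Lift 3: 81. −1: 80.
[1] 80 ≡ 2·3^3 + 2·3^2 + 2·3 + 2 (base 3). Lift 4: 554. −1: 553.

ω^ω·2 + ω^2·2 + ω·2 + 2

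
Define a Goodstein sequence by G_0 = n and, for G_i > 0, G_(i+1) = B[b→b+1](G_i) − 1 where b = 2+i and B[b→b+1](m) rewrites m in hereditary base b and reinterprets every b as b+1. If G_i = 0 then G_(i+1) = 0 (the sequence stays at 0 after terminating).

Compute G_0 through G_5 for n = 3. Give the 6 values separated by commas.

3, 3, 3, 2, 1, 0

step 0: 3 = 2 + 1; sub 3 for 2: 3 + 1; = 4; G_1 = 4−1 = 3
step 1: 3 = 3; sub 4 for 3: 4; = 4; G_2 = 4−1 = 3
step 2: 3 = 3; sub 5 for 4: 3; = 3; G_3 = 3−1 = 2
step 3: 2 = 2; sub 6 for 5: 2; = 2; G_4 = 2−1 = 1
step 4: 1 = 1; sub 7 for 6: 1; = 1; G_5 = 1−1 = 0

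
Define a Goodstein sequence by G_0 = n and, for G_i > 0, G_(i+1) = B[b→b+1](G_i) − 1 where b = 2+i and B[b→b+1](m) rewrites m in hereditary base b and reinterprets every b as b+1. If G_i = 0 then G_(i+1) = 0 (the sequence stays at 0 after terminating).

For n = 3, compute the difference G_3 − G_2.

[0] 3 ≡ 2 + 1 (base 2). Lift 3: 4. −1: 3.
[1] 3 ≡ 3 (base 3). Lift 4: 4. −1: 3.
[2] 3 ≡ 3 (base 4). Lift 5: 3. −1: 2.

-1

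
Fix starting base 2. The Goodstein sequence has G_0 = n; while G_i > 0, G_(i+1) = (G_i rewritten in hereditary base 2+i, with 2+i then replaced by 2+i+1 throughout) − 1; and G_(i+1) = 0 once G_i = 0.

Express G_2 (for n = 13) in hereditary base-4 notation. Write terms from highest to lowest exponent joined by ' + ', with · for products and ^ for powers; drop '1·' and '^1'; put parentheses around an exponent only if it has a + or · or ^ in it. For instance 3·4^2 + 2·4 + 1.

4^(4 + 1) + 3·4^3 + 3·4^2 + 3·4 + 3

13 —HB2→ 2^(2 + 1) + 2^2 + 1 —bump→ 3^(3 + 1) + 3^3 + 1 = 109 —(−1)→ 108
108 —HB3→ 3^(3 + 1) + 3^3 —bump→ 4^(4 + 1) + 4^4 = 1280 —(−1)→ 1279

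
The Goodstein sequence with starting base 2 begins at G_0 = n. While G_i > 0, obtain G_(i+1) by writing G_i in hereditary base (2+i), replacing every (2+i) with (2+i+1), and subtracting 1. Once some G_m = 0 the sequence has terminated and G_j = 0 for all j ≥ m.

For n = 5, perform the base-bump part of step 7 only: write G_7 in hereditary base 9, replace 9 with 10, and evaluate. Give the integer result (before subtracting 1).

3326

i=0: 5 = 2^2 + 1 (b=2); 2→3: 3^3 + 1 = 28; 28−1 = 27
i=1: 27 = 3^3 (b=3); 3→4: 4^4 = 256; 256−1 = 255
i=2: 255 = 3·4^3 + 3·4^2 + 3·4 + 3 (b=4); 4→5: 3·5^3 + 3·5^2 + 3·5 + 3 = 468; 468−1 = 467
i=3: 467 = 3·5^3 + 3·5^2 + 3·5 + 2 (b=5); 5→6: 3·6^3 + 3·6^2 + 3·6 + 2 = 776; 776−1 = 775
i=4: 775 = 3·6^3 + 3·6^2 + 3·6 + 1 (b=6); 6→7: 3·7^3 + 3·7^2 + 3·7 + 1 = 1198; 1198−1 = 1197
i=5: 1197 = 3·7^3 + 3·7^2 + 3·7 (b=7); 7→8: 3·8^3 + 3·8^2 + 3·8 = 1752; 1752−1 = 1751
i=6: 1751 = 3·8^3 + 3·8^2 + 2·8 + 7 (b=8); 8→9: 3·9^3 + 3·9^2 + 2·9 + 7 = 2455; 2455−1 = 2454
i=7: 2454 = 3·9^3 + 3·9^2 + 2·9 + 6 (b=9); 9→10: 3·10^3 + 3·10^2 + 2·10 + 6 = 3326; 3326−1 = 3325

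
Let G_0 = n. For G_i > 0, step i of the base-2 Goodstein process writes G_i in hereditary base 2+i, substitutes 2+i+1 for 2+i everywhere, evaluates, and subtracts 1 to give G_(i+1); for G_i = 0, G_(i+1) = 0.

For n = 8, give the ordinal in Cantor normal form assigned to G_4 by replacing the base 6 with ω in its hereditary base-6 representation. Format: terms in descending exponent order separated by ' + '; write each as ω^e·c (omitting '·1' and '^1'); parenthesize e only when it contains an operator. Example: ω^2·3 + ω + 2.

ω^ω·2 + ω^2·2 + ω + 5

step 0: 8 = 2^(2 + 1); sub 3 for 2: 3^(3 + 1); = 81; G_1 = 81−1 = 80
step 1: 80 = 2·3^3 + 2·3^2 + 2·3 + 2; sub 4 for 3: 2·4^4 + 2·4^2 + 2·4 + 2; = 554; G_2 = 554−1 = 553
step 2: 553 = 2·4^4 + 2·4^2 + 2·4 + 1; sub 5 for 4: 2·5^5 + 2·5^2 + 2·5 + 1; = 6311; G_3 = 6311−1 = 6310
step 3: 6310 = 2·5^5 + 2·5^2 + 2·5; sub 6 for 5: 2·6^6 + 2·6^2 + 2·6; = 93396; G_4 = 93396−1 = 93395
step 4: 93395 = 2·6^6 + 2·6^2 + 6 + 5; sub 7 for 6: 2·7^7 + 2·7^2 + 7 + 5; = 1647196; G_5 = 1647196−1 = 1647195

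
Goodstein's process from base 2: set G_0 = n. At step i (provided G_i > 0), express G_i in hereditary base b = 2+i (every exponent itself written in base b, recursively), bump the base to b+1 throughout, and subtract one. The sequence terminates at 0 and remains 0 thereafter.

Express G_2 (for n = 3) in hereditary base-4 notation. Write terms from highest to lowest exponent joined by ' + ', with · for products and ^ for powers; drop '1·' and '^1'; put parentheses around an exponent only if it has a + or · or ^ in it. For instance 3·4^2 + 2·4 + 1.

3

step 0: 3 = 2 + 1; sub 3 for 2: 3 + 1; = 4; G_1 = 4−1 = 3
step 1: 3 = 3; sub 4 for 3: 4; = 4; G_2 = 4−1 = 3
step 2: 3 = 3; sub 5 for 4: 3; = 3; G_3 = 3−1 = 2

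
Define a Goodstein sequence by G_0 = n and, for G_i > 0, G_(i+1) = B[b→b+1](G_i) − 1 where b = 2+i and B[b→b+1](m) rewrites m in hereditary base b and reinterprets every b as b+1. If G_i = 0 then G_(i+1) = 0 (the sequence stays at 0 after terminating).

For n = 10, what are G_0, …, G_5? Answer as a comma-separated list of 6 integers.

G_0=10  [base 2] 2^(2 + 1) + 2  →[2↦3]→  3^(3 + 1) + 3 = 84  −1 ⇒ G_1=83
G_1=83  [base 3] 3^(3 + 1) + 2  →[3↦4]→  4^(4 + 1) + 2 = 1026  −1 ⇒ G_2=1025
G_2=1025  [base 4] 4^(4 + 1) + 1  →[4↦5]→  5^(5 + 1) + 1 = 15626  −1 ⇒ G_3=15625
G_3=15625  [base 5] 5^(5 + 1)  →[5↦6]→  6^(6 + 1) = 279936  −1 ⇒ G_4=279935
G_4=279935  [base 6] 5·6^6 + 5·6^5 + 5·6^4 + 5·6^3 + 5·6^2 + 5·6 + 5  →[6↦7]→  5·7^7 + 5·7^5 + 5·7^4 + 5·7^3 + 5·7^2 + 5·7 + 5 = 4215755  −1 ⇒ G_5=4215754

10, 83, 1025, 15625, 279935, 4215754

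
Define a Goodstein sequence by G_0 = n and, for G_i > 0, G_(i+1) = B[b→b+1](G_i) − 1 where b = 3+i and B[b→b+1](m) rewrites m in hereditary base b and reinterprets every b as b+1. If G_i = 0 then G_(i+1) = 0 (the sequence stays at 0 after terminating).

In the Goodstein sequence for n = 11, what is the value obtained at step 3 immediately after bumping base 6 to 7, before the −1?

[0] 11 ≡ 3^2 + 2 (base 3). Lift 4: 18. −1: 17.
[1] 17 ≡ 4^2 + 1 (base 4). Lift 5: 26. −1: 25.
[2] 25 ≡ 5^2 (base 5). Lift 6: 36. −1: 35.
[3] 35 ≡ 5·6 + 5 (base 6). Lift 7: 40. −1: 39.

40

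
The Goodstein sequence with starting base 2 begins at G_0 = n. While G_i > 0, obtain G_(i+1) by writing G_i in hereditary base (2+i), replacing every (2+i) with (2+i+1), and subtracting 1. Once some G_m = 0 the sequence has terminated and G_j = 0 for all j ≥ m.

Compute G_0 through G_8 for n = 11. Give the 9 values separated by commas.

G_0 = 11. HB_2(11) = 2^(2 + 1) + 2 + 1. Bump = 85. G_1 = 84.
G_1 = 84. HB_3(84) = 3^(3 + 1) + 3. Bump = 1028. G_2 = 1027.
G_2 = 1027. HB_4(1027) = 4^(4 + 1) + 3. Bump = 15628. G_3 = 15627.
G_3 = 15627. HB_5(15627) = 5^(5 + 1) + 2. Bump = 279938. G_4 = 279937.
G_4 = 279937. HB_6(279937) = 6^(6 + 1) + 1. Bump = 5764802. G_5 = 5764801.
G_5 = 5764801. HB_7(5764801) = 7^(7 + 1). Bump = 134217728. G_6 = 134217727.
G_6 = 134217727. HB_8(134217727) = 7·8^8 + 7·8^7 + 7·8^6 + 7·8^5 + 7·8^4 + 7·8^3 + 7·8^2 + 7·8 + 7. Bump = 2749609303. G_7 = 2749609302.
G_7 = 2749609302. HB_9(2749609302) = 7·9^9 + 7·9^7 + 7·9^6 + 7·9^5 + 7·9^4 + 7·9^3 + 7·9^2 + 7·9 + 6. Bump = 70077777776. G_8 = 70077777775.

11, 84, 1027, 15627, 279937, 5764801, 134217727, 2749609302, 70077777775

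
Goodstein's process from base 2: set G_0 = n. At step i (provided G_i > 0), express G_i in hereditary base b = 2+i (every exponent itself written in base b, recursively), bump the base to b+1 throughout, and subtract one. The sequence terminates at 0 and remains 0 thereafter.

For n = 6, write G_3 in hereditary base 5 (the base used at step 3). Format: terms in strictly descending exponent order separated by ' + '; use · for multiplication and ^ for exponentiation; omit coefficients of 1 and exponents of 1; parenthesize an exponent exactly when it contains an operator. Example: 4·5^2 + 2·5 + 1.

G_0=6  [base 2] 2^2 + 2  →[2↦3]→  3^3 + 3 = 30  −1 ⇒ G_1=29
G_1=29  [base 3] 3^3 + 2  →[3↦4]→  4^4 + 2 = 258  −1 ⇒ G_2=257
G_2=257  [base 4] 4^4 + 1  →[4↦5]→  5^5 + 1 = 3126  −1 ⇒ G_3=3125
G_3=3125  [base 5] 5^5  →[5↦6]→  6^6 = 46656  −1 ⇒ G_4=46655

5^5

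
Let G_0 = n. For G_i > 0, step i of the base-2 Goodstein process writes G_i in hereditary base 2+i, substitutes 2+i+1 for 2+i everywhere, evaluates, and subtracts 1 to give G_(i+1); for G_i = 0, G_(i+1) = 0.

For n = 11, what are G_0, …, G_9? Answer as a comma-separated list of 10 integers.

step 0: 11 = 2^(2 + 1) + 2 + 1; sub 3 for 2: 3^(3 + 1) + 3 + 1; = 85; G_1 = 85−1 = 84
step 1: 84 = 3^(3 + 1) + 3; sub 4 for 3: 4^(4 + 1) + 4; = 1028; G_2 = 1028−1 = 1027
step 2: 1027 = 4^(4 + 1) + 3; sub 5 for 4: 5^(5 + 1) + 3; = 15628; G_3 = 15628−1 = 15627
step 3: 15627 = 5^(5 + 1) + 2; sub 6 for 5: 6^(6 + 1) + 2; = 279938; G_4 = 279938−1 = 279937
step 4: 279937 = 6^(6 + 1) + 1; sub 7 for 6: 7^(7 + 1) + 1; = 5764802; G_5 = 5764802−1 = 5764801
step 5: 5764801 = 7^(7 + 1); sub 8 for 7: 8^(8 + 1); = 134217728; G_6 = 134217728−1 = 134217727
step 6: 134217727 = 7·8^8 + 7·8^7 + 7·8^6 + 7·8^5 + 7·8^4 + 7·8^3 + 7·8^2 + 7·8 + 7; sub 9 for 8: 7·9^9 + 7·9^7 + 7·9^6 + 7·9^5 + 7·9^4 + 7·9^3 + 7·9^2 + 7·9 + 7; = 2749609303; G_7 = 2749609303−1 = 2749609302
step 7: 2749609302 = 7·9^9 + 7·9^7 + 7·9^6 + 7·9^5 + 7·9^4 + 7·9^3 + 7·9^2 + 7·9 + 6; sub 10 for 9: 7·10^10 + 7·10^7 + 7·10^6 + 7·10^5 + 7·10^4 + 7·10^3 + 7·10^2 + 7·10 + 6; = 70077777776; G_8 = 70077777776−1 = 70077777775
step 8: 70077777775 = 7·10^10 + 7·10^7 + 7·10^6 + 7·10^5 + 7·10^4 + 7·10^3 + 7·10^2 + 7·10 + 5; sub 11 for 10: 7·11^11 + 7·11^7 + 7·11^6 + 7·11^5 + 7·11^4 + 7·11^3 + 7·11^2 + 7·11 + 5; = 1997331745491; G_9 = 1997331745491−1 = 1997331745490

11, 84, 1027, 15627, 279937, 5764801, 134217727, 2749609302, 70077777775, 1997331745490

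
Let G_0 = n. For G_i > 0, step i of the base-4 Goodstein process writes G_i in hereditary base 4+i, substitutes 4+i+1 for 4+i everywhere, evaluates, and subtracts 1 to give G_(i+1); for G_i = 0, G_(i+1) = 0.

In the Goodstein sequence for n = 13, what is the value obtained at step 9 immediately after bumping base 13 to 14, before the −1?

24

(0) 13|_4 = 3·4 + 1 ↦ 3·5 + 1|_5 = 16 ⇒ 15
(1) 15|_5 = 3·5 ↦ 3·6|_6 = 18 ⇒ 17
(2) 17|_6 = 2·6 + 5 ↦ 2·7 + 5|_7 = 19 ⇒ 18
(3) 18|_7 = 2·7 + 4 ↦ 2·8 + 4|_8 = 20 ⇒ 19
(4) 19|_8 = 2·8 + 3 ↦ 2·9 + 3|_9 = 21 ⇒ 20
(5) 20|_9 = 2·9 + 2 ↦ 2·10 + 2|_10 = 22 ⇒ 21
(6) 21|_10 = 2·10 + 1 ↦ 2·11 + 1|_11 = 23 ⇒ 22
(7) 22|_11 = 2·11 ↦ 2·12|_12 = 24 ⇒ 23
(8) 23|_12 = 12 + 11 ↦ 13 + 11|_13 = 24 ⇒ 23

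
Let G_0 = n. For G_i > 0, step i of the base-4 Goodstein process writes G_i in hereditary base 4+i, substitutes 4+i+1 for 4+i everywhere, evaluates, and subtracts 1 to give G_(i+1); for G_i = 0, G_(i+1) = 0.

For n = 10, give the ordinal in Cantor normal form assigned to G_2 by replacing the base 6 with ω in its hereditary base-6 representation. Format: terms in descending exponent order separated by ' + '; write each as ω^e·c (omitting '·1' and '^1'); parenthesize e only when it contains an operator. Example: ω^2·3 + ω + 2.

base 4: 10 = 2·4 + 2; at 5: 2·5 + 2 = 12; next = 11
base 5: 11 = 2·5 + 1; at 6: 2·6 + 1 = 13; next = 12
base 6: 12 = 2·6; at 7: 2·7 = 14; next = 13

ω·2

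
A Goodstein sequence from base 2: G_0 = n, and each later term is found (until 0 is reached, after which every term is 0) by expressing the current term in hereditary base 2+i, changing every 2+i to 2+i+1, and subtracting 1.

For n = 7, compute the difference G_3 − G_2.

2868

7 —HB2→ 2^2 + 2 + 1 —bump→ 3^3 + 3 + 1 = 31 —(−1)→ 30
30 —HB3→ 3^3 + 3 —bump→ 4^4 + 4 = 260 —(−1)→ 259
259 —HB4→ 4^4 + 3 —bump→ 5^5 + 3 = 3128 —(−1)→ 3127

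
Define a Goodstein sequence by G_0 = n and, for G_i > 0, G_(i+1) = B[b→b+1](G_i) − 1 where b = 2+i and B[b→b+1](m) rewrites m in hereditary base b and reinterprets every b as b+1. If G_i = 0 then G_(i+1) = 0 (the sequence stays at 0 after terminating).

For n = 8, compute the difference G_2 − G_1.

G_0 = 8. HB_2(8) = 2^(2 + 1). Bump = 81. G_1 = 80.
G_1 = 80. HB_3(80) = 2·3^3 + 2·3^2 + 2·3 + 2. Bump = 554. G_2 = 553.

473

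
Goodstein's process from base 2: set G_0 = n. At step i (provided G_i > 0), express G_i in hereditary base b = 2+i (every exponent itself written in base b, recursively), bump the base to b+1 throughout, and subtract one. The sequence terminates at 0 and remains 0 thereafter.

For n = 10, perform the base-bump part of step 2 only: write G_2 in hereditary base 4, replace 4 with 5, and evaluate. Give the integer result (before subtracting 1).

15626

i=0: 10 = 2^(2 + 1) + 2 (b=2); 2→3: 3^(3 + 1) + 3 = 84; 84−1 = 83
i=1: 83 = 3^(3 + 1) + 2 (b=3); 3→4: 4^(4 + 1) + 2 = 1026; 1026−1 = 1025
i=2: 1025 = 4^(4 + 1) + 1 (b=4); 4→5: 5^(5 + 1) + 1 = 15626; 15626−1 = 15625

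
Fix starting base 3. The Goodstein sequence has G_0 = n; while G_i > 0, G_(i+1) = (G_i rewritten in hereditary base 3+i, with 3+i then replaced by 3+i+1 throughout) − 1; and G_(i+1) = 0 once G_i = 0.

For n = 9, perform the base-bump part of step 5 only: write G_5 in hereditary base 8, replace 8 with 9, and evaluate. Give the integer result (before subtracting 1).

step 0: 9 = 3^2; sub 4 for 3: 4^2; = 16; G_1 = 16−1 = 15
step 1: 15 = 3·4 + 3; sub 5 for 4: 3·5 + 3; = 18; G_2 = 18−1 = 17
step 2: 17 = 3·5 + 2; sub 6 for 5: 3·6 + 2; = 20; G_3 = 20−1 = 19
step 3: 19 = 3·6 + 1; sub 7 for 6: 3·7 + 1; = 22; G_4 = 22−1 = 21
step 4: 21 = 3·7; sub 8 for 7: 3·8; = 24; G_5 = 24−1 = 23

25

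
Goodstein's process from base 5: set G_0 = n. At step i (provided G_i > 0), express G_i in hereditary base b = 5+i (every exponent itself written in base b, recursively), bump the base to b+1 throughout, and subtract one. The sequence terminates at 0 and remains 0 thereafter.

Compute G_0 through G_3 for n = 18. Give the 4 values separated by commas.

18, 20, 22, 24

(0) 18|_5 = 3·5 + 3 ↦ 3·6 + 3|_6 = 21 ⇒ 20
(1) 20|_6 = 3·6 + 2 ↦ 3·7 + 2|_7 = 23 ⇒ 22
(2) 22|_7 = 3·7 + 1 ↦ 3·8 + 1|_8 = 25 ⇒ 24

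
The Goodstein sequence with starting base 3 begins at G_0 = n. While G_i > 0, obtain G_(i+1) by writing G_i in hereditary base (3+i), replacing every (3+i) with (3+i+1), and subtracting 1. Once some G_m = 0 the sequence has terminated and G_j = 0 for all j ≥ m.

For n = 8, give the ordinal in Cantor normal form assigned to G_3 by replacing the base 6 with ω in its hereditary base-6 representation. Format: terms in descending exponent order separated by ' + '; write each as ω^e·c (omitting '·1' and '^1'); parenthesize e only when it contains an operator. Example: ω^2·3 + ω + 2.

ω + 5

G_0=8  [base 3] 2·3 + 2  →[3↦4]→  2·4 + 2 = 10  −1 ⇒ G_1=9
G_1=9  [base 4] 2·4 + 1  →[4↦5]→  2·5 + 1 = 11  −1 ⇒ G_2=10
G_2=10  [base 5] 2·5  →[5↦6]→  2·6 = 12  −1 ⇒ G_3=11
G_3=11  [base 6] 6 + 5  →[6↦7]→  7 + 5 = 12  −1 ⇒ G_4=11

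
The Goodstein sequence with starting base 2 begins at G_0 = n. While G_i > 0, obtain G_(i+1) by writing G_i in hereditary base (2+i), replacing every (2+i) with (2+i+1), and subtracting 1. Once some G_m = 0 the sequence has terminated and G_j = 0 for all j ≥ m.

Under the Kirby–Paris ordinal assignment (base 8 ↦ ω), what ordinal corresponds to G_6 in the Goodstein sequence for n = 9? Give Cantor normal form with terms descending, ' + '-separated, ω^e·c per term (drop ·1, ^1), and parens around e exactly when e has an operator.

ω^ω·3 + ω^3·3 + ω^2·3 + ω·2 + 7

G_0=9  [base 2] 2^(2 + 1) + 1  →[2↦3]→  3^(3 + 1) + 1 = 82  −1 ⇒ G_1=81
G_1=81  [base 3] 3^(3 + 1)  →[3↦4]→  4^(4 + 1) = 1024  −1 ⇒ G_2=1023
G_2=1023  [base 4] 3·4^4 + 3·4^3 + 3·4^2 + 3·4 + 3  →[4↦5]→  3·5^5 + 3·5^3 + 3·5^2 + 3·5 + 3 = 9843  −1 ⇒ G_3=9842
G_3=9842  [base 5] 3·5^5 + 3·5^3 + 3·5^2 + 3·5 + 2  →[5↦6]→  3·6^6 + 3·6^3 + 3·6^2 + 3·6 + 2 = 140744  −1 ⇒ G_4=140743
G_4=140743  [base 6] 3·6^6 + 3·6^3 + 3·6^2 + 3·6 + 1  →[6↦7]→  3·7^7 + 3·7^3 + 3·7^2 + 3·7 + 1 = 2471827  −1 ⇒ G_5=2471826
G_5=2471826  [base 7] 3·7^7 + 3·7^3 + 3·7^2 + 3·7  →[7↦8]→  3·8^8 + 3·8^3 + 3·8^2 + 3·8 = 50333400  −1 ⇒ G_6=50333399
G_6=50333399  [base 8] 3·8^8 + 3·8^3 + 3·8^2 + 2·8 + 7  →[8↦9]→  3·9^9 + 3·9^3 + 3·9^2 + 2·9 + 7 = 1162263922  −1 ⇒ G_7=1162263921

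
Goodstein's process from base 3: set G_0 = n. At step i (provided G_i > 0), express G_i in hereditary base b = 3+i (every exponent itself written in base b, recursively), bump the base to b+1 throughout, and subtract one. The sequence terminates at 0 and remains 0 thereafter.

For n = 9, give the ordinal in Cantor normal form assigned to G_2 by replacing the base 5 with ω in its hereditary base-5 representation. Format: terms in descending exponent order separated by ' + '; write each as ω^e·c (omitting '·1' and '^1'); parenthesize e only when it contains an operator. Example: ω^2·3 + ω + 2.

G_0=9  [base 3] 3^2  →[3↦4]→  4^2 = 16  −1 ⇒ G_1=15
G_1=15  [base 4] 3·4 + 3  →[4↦5]→  3·5 + 3 = 18  −1 ⇒ G_2=17
G_2=17  [base 5] 3·5 + 2  →[5↦6]→  3·6 + 2 = 20  −1 ⇒ G_3=19

ω·3 + 2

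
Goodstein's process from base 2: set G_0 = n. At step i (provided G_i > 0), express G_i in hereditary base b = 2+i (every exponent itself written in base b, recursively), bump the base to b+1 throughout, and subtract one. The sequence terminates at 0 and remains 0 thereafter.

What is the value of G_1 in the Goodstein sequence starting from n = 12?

G_0=12  [base 2] 2^(2 + 1) + 2^2  →[2↦3]→  3^(3 + 1) + 3^3 = 108  −1 ⇒ G_1=107
G_1=107  [base 3] 3^(3 + 1) + 2·3^2 + 2·3 + 2  →[3↦4]→  4^(4 + 1) + 2·4^2 + 2·4 + 2 = 1066  −1 ⇒ G_2=1065

107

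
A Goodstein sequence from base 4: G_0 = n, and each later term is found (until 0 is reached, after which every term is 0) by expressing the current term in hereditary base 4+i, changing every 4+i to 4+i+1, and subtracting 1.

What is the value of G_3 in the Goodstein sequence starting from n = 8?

8 —HB4→ 2·4 —bump→ 2·5 = 10 —(−1)→ 9
9 —HB5→ 5 + 4 —bump→ 6 + 4 = 10 —(−1)→ 9
9 —HB6→ 6 + 3 —bump→ 7 + 3 = 10 —(−1)→ 9
9 —HB7→ 7 + 2 —bump→ 8 + 2 = 10 —(−1)→ 9

9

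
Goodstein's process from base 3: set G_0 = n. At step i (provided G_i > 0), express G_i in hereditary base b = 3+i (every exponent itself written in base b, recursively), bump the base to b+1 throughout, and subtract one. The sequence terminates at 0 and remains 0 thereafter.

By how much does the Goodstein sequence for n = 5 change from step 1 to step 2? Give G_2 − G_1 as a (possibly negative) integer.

(0) 5|_3 = 3 + 2 ↦ 4 + 2|_4 = 6 ⇒ 5
(1) 5|_4 = 4 + 1 ↦ 5 + 1|_5 = 6 ⇒ 5

0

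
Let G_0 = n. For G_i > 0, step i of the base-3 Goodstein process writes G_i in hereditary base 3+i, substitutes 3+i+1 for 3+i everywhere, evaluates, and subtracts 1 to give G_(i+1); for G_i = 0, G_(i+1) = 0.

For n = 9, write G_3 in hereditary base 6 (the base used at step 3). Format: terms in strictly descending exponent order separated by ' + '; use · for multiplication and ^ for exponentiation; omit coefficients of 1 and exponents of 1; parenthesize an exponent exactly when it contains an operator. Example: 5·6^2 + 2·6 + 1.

3·6 + 1

i=0: 9 = 3^2 (b=3); 3→4: 4^2 = 16; 16−1 = 15
i=1: 15 = 3·4 + 3 (b=4); 4→5: 3·5 + 3 = 18; 18−1 = 17
i=2: 17 = 3·5 + 2 (b=5); 5→6: 3·6 + 2 = 20; 20−1 = 19
i=3: 19 = 3·6 + 1 (b=6); 6→7: 3·7 + 1 = 22; 22−1 = 21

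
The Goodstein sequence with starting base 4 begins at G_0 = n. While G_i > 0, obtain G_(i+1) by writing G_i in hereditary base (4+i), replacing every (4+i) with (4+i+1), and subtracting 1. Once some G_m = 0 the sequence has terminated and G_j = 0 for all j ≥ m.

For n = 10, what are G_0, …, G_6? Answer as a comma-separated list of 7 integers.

10, 11, 12, 13, 13, 13, 13

[0] 10 ≡ 2·4 + 2 (base 4). Lift 5: 12. −1: 11.
[1] 11 ≡ 2·5 + 1 (base 5). Lift 6: 13. −1: 12.
[2] 12 ≡ 2·6 (base 6). Lift 7: 14. −1: 13.
[3] 13 ≡ 7 + 6 (base 7). Lift 8: 14. −1: 13.
[4] 13 ≡ 8 + 5 (base 8). Lift 9: 14. −1: 13.
[5] 13 ≡ 9 + 4 (base 9). Lift 10: 14. −1: 13.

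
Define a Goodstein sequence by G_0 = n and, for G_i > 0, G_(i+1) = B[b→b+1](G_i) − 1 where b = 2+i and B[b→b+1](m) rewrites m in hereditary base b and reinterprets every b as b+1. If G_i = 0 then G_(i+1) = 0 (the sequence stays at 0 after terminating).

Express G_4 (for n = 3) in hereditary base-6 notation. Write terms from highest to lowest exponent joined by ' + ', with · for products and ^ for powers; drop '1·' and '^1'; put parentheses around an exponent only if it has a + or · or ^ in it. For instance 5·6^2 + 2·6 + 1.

1

base 2: 3 = 2 + 1; at 3: 3 + 1 = 4; next = 3
base 3: 3 = 3; at 4: 4 = 4; next = 3
base 4: 3 = 3; at 5: 3 = 3; next = 2
base 5: 2 = 2; at 6: 2 = 2; next = 1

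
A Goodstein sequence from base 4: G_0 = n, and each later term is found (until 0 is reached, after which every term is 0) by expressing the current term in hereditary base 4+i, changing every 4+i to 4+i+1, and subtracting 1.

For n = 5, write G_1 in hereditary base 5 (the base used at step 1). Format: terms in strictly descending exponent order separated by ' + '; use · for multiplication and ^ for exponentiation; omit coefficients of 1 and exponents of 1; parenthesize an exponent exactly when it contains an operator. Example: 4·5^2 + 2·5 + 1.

G_0 = 5. HB_4(5) = 4 + 1. Bump = 6. G_1 = 5.
G_1 = 5. HB_5(5) = 5. Bump = 6. G_2 = 5.

5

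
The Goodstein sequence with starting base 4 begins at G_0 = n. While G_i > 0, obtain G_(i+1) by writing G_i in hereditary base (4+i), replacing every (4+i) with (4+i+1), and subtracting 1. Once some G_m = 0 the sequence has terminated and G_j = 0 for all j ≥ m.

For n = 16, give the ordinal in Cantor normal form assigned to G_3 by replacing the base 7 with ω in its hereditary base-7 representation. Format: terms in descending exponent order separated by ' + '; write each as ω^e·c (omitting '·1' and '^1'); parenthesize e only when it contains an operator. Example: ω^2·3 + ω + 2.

G_0=16  [base 4] 4^2  →[4↦5]→  5^2 = 25  −1 ⇒ G_1=24
G_1=24  [base 5] 4·5 + 4  →[5↦6]→  4·6 + 4 = 28  −1 ⇒ G_2=27
G_2=27  [base 6] 4·6 + 3  →[6↦7]→  4·7 + 3 = 31  −1 ⇒ G_3=30

ω·4 + 2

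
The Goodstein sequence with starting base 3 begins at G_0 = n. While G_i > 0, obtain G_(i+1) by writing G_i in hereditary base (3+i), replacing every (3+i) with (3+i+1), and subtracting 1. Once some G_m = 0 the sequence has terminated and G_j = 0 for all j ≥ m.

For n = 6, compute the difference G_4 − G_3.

G_0 = 6. HB_3(6) = 2·3. Bump = 8. G_1 = 7.
G_1 = 7. HB_4(7) = 4 + 3. Bump = 8. G_2 = 7.
G_2 = 7. HB_5(7) = 5 + 2. Bump = 8. G_3 = 7.
G_3 = 7. HB_6(7) = 6 + 1. Bump = 8. G_4 = 7.

0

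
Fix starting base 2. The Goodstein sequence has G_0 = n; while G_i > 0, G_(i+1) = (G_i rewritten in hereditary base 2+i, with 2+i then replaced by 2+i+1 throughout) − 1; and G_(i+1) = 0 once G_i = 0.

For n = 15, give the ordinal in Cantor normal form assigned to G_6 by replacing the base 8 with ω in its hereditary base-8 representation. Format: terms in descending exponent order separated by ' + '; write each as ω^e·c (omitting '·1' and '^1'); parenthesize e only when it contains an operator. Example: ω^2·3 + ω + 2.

ω^(ω + 1) + ω^7·7 + ω^6·7 + ω^5·7 + ω^4·7 + ω^3·7 + ω^2·7 + ω·7 + 7

base 2: 15 = 2^(2 + 1) + 2^2 + 2 + 1; at 3: 3^(3 + 1) + 3^3 + 3 + 1 = 112; next = 111
base 3: 111 = 3^(3 + 1) + 3^3 + 3; at 4: 4^(4 + 1) + 4^4 + 4 = 1284; next = 1283
base 4: 1283 = 4^(4 + 1) + 4^4 + 3; at 5: 5^(5 + 1) + 5^5 + 3 = 18753; next = 18752
base 5: 18752 = 5^(5 + 1) + 5^5 + 2; at 6: 6^(6 + 1) + 6^6 + 2 = 326594; next = 326593
base 6: 326593 = 6^(6 + 1) + 6^6 + 1; at 7: 7^(7 + 1) + 7^7 + 1 = 6588345; next = 6588344
base 7: 6588344 = 7^(7 + 1) + 7^7; at 8: 8^(8 + 1) + 8^8 = 150994944; next = 150994943
base 8: 150994943 = 8^(8 + 1) + 7·8^7 + 7·8^6 + 7·8^5 + 7·8^4 + 7·8^3 + 7·8^2 + 7·8 + 7; at 9: 9^(9 + 1) + 7·9^7 + 7·9^6 + 7·9^5 + 7·9^4 + 7·9^3 + 7·9^2 + 7·9 + 7 = 3524450281; next = 3524450280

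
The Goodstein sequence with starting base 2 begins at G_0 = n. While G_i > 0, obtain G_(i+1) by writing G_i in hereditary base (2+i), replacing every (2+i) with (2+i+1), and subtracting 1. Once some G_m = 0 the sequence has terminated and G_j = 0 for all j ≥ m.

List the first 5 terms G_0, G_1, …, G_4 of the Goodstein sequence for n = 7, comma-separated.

7 —HB2→ 2^2 + 2 + 1 —bump→ 3^3 + 3 + 1 = 31 —(−1)→ 30
30 —HB3→ 3^3 + 3 —bump→ 4^4 + 4 = 260 —(−1)→ 259
259 —HB4→ 4^4 + 3 —bump→ 5^5 + 3 = 3128 —(−1)→ 3127
3127 —HB5→ 5^5 + 2 —bump→ 6^6 + 2 = 46658 —(−1)→ 46657

7, 30, 259, 3127, 46657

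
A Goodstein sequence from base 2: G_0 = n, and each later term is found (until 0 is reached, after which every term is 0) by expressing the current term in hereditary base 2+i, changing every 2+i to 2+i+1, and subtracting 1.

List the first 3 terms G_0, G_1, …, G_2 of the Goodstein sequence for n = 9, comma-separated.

(0) 9|_2 = 2^(2 + 1) + 1 ↦ 3^(3 + 1) + 1|_3 = 82 ⇒ 81
(1) 81|_3 = 3^(3 + 1) ↦ 4^(4 + 1)|_4 = 1024 ⇒ 1023

9, 81, 1023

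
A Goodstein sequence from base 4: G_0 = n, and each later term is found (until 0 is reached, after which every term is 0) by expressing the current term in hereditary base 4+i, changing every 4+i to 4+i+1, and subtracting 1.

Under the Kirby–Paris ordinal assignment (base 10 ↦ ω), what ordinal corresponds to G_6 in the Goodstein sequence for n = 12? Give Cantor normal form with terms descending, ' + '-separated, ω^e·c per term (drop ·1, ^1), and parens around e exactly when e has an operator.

step 0: 12 = 3·4; sub 5 for 4: 3·5; = 15; G_1 = 15−1 = 14
step 1: 14 = 2·5 + 4; sub 6 for 5: 2·6 + 4; = 16; G_2 = 16−1 = 15
step 2: 15 = 2·6 + 3; sub 7 for 6: 2·7 + 3; = 17; G_3 = 17−1 = 16
step 3: 16 = 2·7 + 2; sub 8 for 7: 2·8 + 2; = 18; G_4 = 18−1 = 17
step 4: 17 = 2·8 + 1; sub 9 for 8: 2·9 + 1; = 19; G_5 = 19−1 = 18
step 5: 18 = 2·9; sub 10 for 9: 2·10; = 20; G_6 = 20−1 = 19
step 6: 19 = 10 + 9; sub 11 for 10: 11 + 9; = 20; G_7 = 20−1 = 19

ω + 9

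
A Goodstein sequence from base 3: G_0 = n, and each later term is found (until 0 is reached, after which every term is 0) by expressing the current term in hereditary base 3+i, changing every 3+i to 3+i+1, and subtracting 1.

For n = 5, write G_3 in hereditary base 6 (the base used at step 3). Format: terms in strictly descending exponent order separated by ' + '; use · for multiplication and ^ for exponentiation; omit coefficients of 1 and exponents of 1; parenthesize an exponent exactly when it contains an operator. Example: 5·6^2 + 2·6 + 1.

[0] 5 ≡ 3 + 2 (base 3). Lift 4: 6. −1: 5.
[1] 5 ≡ 4 + 1 (base 4). Lift 5: 6. −1: 5.
[2] 5 ≡ 5 (base 5). Lift 6: 6. −1: 5.
[3] 5 ≡ 5 (base 6). Lift 7: 5. −1: 4.

5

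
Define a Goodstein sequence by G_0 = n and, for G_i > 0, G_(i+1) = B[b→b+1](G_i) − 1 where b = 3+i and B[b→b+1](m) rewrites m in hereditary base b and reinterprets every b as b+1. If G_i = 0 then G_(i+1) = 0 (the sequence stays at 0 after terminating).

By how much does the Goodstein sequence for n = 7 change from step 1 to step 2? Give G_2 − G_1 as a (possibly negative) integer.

(0) 7|_3 = 2·3 + 1 ↦ 2·4 + 1|_4 = 9 ⇒ 8
(1) 8|_4 = 2·4 ↦ 2·5|_5 = 10 ⇒ 9

1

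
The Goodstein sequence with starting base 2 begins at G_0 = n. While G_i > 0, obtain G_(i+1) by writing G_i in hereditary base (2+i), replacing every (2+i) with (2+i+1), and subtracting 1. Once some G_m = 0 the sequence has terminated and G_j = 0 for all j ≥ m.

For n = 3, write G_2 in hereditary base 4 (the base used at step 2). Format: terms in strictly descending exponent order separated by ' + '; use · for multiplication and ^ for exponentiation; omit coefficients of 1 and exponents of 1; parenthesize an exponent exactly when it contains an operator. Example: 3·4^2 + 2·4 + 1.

[0] 3 ≡ 2 + 1 (base 2). Lift 3: 4. −1: 3.
[1] 3 ≡ 3 (base 3). Lift 4: 4. −1: 3.
[2] 3 ≡ 3 (base 4). Lift 5: 3. −1: 2.

3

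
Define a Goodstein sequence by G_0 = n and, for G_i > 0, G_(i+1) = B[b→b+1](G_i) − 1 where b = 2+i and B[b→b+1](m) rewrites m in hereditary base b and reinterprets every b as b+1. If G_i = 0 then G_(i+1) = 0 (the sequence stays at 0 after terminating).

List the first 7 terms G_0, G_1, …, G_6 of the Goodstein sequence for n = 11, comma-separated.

[0] 11 ≡ 2^(2 + 1) + 2 + 1 (base 2). Lift 3: 85. −1: 84.
[1] 84 ≡ 3^(3 + 1) + 3 (base 3). Lift 4: 1028. −1: 1027.
[2] 1027 ≡ 4^(4 + 1) + 3 (base 4). Lift 5: 15628. −1: 15627.
[3] 15627 ≡ 5^(5 + 1) + 2 (base 5). Lift 6: 279938. −1: 279937.
[4] 279937 ≡ 6^(6 + 1) + 1 (base 6). Lift 7: 5764802. −1: 5764801.
[5] 5764801 ≡ 7^(7 + 1) (base 7). Lift 8: 134217728. −1: 134217727.

11, 84, 1027, 15627, 279937, 5764801, 134217727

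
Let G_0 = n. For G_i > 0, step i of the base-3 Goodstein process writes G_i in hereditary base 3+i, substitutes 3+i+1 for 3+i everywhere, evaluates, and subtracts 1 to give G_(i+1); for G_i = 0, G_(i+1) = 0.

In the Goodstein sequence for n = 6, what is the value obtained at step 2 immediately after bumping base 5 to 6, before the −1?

i=0: 6 = 2·3 (b=3); 3→4: 2·4 = 8; 8−1 = 7
i=1: 7 = 4 + 3 (b=4); 4→5: 5 + 3 = 8; 8−1 = 7

8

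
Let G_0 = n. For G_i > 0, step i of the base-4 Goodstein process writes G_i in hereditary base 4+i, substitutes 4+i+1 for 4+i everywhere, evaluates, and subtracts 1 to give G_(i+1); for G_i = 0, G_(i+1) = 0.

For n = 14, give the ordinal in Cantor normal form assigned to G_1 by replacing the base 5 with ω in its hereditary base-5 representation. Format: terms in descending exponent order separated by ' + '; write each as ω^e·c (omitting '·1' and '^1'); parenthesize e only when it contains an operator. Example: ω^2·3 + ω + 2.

G_0 = 14. HB_4(14) = 3·4 + 2. Bump = 17. G_1 = 16.
G_1 = 16. HB_5(16) = 3·5 + 1. Bump = 19. G_2 = 18.

ω·3 + 1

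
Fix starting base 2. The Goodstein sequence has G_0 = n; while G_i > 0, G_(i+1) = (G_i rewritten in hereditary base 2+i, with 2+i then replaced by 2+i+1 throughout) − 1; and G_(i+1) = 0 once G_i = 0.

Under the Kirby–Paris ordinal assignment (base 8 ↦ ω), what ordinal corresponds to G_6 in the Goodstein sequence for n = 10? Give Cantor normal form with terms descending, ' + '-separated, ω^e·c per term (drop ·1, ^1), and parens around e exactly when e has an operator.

G_0=10  [base 2] 2^(2 + 1) + 2  →[2↦3]→  3^(3 + 1) + 3 = 84  −1 ⇒ G_1=83
G_1=83  [base 3] 3^(3 + 1) + 2  →[3↦4]→  4^(4 + 1) + 2 = 1026  −1 ⇒ G_2=1025
G_2=1025  [base 4] 4^(4 + 1) + 1  →[4↦5]→  5^(5 + 1) + 1 = 15626  −1 ⇒ G_3=15625
G_3=15625  [base 5] 5^(5 + 1)  →[5↦6]→  6^(6 + 1) = 279936  −1 ⇒ G_4=279935
G_4=279935  [base 6] 5·6^6 + 5·6^5 + 5·6^4 + 5·6^3 + 5·6^2 + 5·6 + 5  →[6↦7]→  5·7^7 + 5·7^5 + 5·7^4 + 5·7^3 + 5·7^2 + 5·7 + 5 = 4215755  −1 ⇒ G_5=4215754
G_5=4215754  [base 7] 5·7^7 + 5·7^5 + 5·7^4 + 5·7^3 + 5·7^2 + 5·7 + 4  →[7↦8]→  5·8^8 + 5·8^5 + 5·8^4 + 5·8^3 + 5·8^2 + 5·8 + 4 = 84073324  −1 ⇒ G_6=84073323

ω^ω·5 + ω^5·5 + ω^4·5 + ω^3·5 + ω^2·5 + ω·5 + 3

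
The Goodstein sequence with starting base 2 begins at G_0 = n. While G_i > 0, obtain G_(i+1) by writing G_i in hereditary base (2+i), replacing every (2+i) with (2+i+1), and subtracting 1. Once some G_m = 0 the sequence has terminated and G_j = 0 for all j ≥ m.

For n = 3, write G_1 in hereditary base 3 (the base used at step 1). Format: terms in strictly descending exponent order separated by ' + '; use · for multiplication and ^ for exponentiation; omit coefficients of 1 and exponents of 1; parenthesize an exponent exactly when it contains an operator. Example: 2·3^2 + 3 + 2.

3

G_0 = 3. HB_2(3) = 2 + 1. Bump = 4. G_1 = 3.
G_1 = 3. HB_3(3) = 3. Bump = 4. G_2 = 3.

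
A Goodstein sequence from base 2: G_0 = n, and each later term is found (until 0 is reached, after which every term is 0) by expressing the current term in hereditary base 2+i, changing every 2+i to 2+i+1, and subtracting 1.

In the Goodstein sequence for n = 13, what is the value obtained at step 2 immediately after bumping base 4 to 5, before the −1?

16093

G_0=13  [base 2] 2^(2 + 1) + 2^2 + 1  →[2↦3]→  3^(3 + 1) + 3^3 + 1 = 109  −1 ⇒ G_1=108
G_1=108  [base 3] 3^(3 + 1) + 3^3  →[3↦4]→  4^(4 + 1) + 4^4 = 1280  −1 ⇒ G_2=1279
G_2=1279  [base 4] 4^(4 + 1) + 3·4^3 + 3·4^2 + 3·4 + 3  →[4↦5]→  5^(5 + 1) + 3·5^3 + 3·5^2 + 3·5 + 3 = 16093  −1 ⇒ G_3=16092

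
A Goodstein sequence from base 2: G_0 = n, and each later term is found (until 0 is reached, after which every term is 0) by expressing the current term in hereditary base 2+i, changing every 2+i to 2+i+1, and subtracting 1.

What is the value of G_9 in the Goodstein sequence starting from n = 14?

3138429262496

step 0: 14 = 2^(2 + 1) + 2^2 + 2; sub 3 for 2: 3^(3 + 1) + 3^3 + 3; = 111; G_1 = 111−1 = 110
step 1: 110 = 3^(3 + 1) + 3^3 + 2; sub 4 for 3: 4^(4 + 1) + 4^4 + 2; = 1282; G_2 = 1282−1 = 1281
step 2: 1281 = 4^(4 + 1) + 4^4 + 1; sub 5 for 4: 5^(5 + 1) + 5^5 + 1; = 18751; G_3 = 18751−1 = 18750
step 3: 18750 = 5^(5 + 1) + 5^5; sub 6 for 5: 6^(6 + 1) + 6^6; = 326592; G_4 = 326592−1 = 326591
step 4: 326591 = 6^(6 + 1) + 5·6^5 + 5·6^4 + 5·6^3 + 5·6^2 + 5·6 + 5; sub 7 for 6: 7^(7 + 1) + 5·7^5 + 5·7^4 + 5·7^3 + 5·7^2 + 5·7 + 5; = 5862841; G_5 = 5862841−1 = 5862840
step 5: 5862840 = 7^(7 + 1) + 5·7^5 + 5·7^4 + 5·7^3 + 5·7^2 + 5·7 + 4; sub 8 for 7: 8^(8 + 1) + 5·8^5 + 5·8^4 + 5·8^3 + 5·8^2 + 5·8 + 4; = 134404972; G_6 = 134404972−1 = 134404971
step 6: 134404971 = 8^(8 + 1) + 5·8^5 + 5·8^4 + 5·8^3 + 5·8^2 + 5·8 + 3; sub 9 for 8: 9^(9 + 1) + 5·9^5 + 5·9^4 + 5·9^3 + 5·9^2 + 5·9 + 3; = 3487116549; G_7 = 3487116549−1 = 3487116548
step 7: 3487116548 = 9^(9 + 1) + 5·9^5 + 5·9^4 + 5·9^3 + 5·9^2 + 5·9 + 2; sub 10 for 9: 10^(10 + 1) + 5·10^5 + 5·10^4 + 5·10^3 + 5·10^2 + 5·10 + 2; = 100000555552; G_8 = 100000555552−1 = 100000555551
step 8: 100000555551 = 10^(10 + 1) + 5·10^5 + 5·10^4 + 5·10^3 + 5·10^2 + 5·10 + 1; sub 11 for 10: 11^(11 + 1) + 5·11^5 + 5·11^4 + 5·11^3 + 5·11^2 + 5·11 + 1; = 3138429262497; G_9 = 3138429262497−1 = 3138429262496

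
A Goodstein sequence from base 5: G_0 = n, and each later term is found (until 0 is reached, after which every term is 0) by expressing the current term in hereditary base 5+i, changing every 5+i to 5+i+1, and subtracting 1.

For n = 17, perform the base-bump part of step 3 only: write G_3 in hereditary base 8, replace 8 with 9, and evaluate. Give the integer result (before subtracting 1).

base 5: 17 = 3·5 + 2; at 6: 3·6 + 2 = 20; next = 19
base 6: 19 = 3·6 + 1; at 7: 3·7 + 1 = 22; next = 21
base 7: 21 = 3·7; at 8: 3·8 = 24; next = 23
base 8: 23 = 2·8 + 7; at 9: 2·9 + 7 = 25; next = 24

25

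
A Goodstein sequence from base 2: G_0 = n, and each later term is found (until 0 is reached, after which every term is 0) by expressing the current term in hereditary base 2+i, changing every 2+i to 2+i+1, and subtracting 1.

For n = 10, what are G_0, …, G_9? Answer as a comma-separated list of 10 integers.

10, 83, 1025, 15625, 279935, 4215754, 84073323, 1937434592, 50000555551, 1426559238830

[0] 10 ≡ 2^(2 + 1) + 2 (base 2). Lift 3: 84. −1: 83.
[1] 83 ≡ 3^(3 + 1) + 2 (base 3). Lift 4: 1026. −1: 1025.
[2] 1025 ≡ 4^(4 + 1) + 1 (base 4). Lift 5: 15626. −1: 15625.
[3] 15625 ≡ 5^(5 + 1) (base 5). Lift 6: 279936. −1: 279935.
[4] 279935 ≡ 5·6^6 + 5·6^5 + 5·6^4 + 5·6^3 + 5·6^2 + 5·6 + 5 (base 6). Lift 7: 4215755. −1: 4215754.
[5] 4215754 ≡ 5·7^7 + 5·7^5 + 5·7^4 + 5·7^3 + 5·7^2 + 5·7 + 4 (base 7). Lift 8: 84073324. −1: 84073323.
[6] 84073323 ≡ 5·8^8 + 5·8^5 + 5·8^4 + 5·8^3 + 5·8^2 + 5·8 + 3 (base 8). Lift 9: 1937434593. −1: 1937434592.
[7] 1937434592 ≡ 5·9^9 + 5·9^5 + 5·9^4 + 5·9^3 + 5·9^2 + 5·9 + 2 (base 9). Lift 10: 50000555552. −1: 50000555551.
[8] 50000555551 ≡ 5·10^10 + 5·10^5 + 5·10^4 + 5·10^3 + 5·10^2 + 5·10 + 1 (base 10). Lift 11: 1426559238831. −1: 1426559238830.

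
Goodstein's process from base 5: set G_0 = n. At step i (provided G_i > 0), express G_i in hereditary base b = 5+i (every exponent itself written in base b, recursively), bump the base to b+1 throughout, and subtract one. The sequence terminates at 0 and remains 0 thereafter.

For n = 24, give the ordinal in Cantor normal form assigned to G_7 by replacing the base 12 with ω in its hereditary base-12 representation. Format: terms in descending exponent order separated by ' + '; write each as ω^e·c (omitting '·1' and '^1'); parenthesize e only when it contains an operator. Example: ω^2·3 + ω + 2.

ω·3 + 7

[0] 24 ≡ 4·5 + 4 (base 5). Lift 6: 28. −1: 27.
[1] 27 ≡ 4·6 + 3 (base 6). Lift 7: 31. −1: 30.
[2] 30 ≡ 4·7 + 2 (base 7). Lift 8: 34. −1: 33.
[3] 33 ≡ 4·8 + 1 (base 8). Lift 9: 37. −1: 36.
[4] 36 ≡ 4·9 (base 9). Lift 10: 40. −1: 39.
[5] 39 ≡ 3·10 + 9 (base 10). Lift 11: 42. −1: 41.
[6] 41 ≡ 3·11 + 8 (base 11). Lift 12: 44. −1: 43.
[7] 43 ≡ 3·12 + 7 (base 12). Lift 13: 46. −1: 45.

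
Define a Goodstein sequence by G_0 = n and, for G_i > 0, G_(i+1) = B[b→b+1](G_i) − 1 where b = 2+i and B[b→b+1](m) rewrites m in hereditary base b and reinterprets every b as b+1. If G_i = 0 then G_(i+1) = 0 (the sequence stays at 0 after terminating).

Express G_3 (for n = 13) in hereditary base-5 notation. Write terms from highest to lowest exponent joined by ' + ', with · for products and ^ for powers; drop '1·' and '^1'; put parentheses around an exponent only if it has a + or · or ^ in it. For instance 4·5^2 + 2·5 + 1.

(0) 13|_2 = 2^(2 + 1) + 2^2 + 1 ↦ 3^(3 + 1) + 3^3 + 1|_3 = 109 ⇒ 108
(1) 108|_3 = 3^(3 + 1) + 3^3 ↦ 4^(4 + 1) + 4^4|_4 = 1280 ⇒ 1279
(2) 1279|_4 = 4^(4 + 1) + 3·4^3 + 3·4^2 + 3·4 + 3 ↦ 5^(5 + 1) + 3·5^3 + 3·5^2 + 3·5 + 3|_5 = 16093 ⇒ 16092
(3) 16092|_5 = 5^(5 + 1) + 3·5^3 + 3·5^2 + 3·5 + 2 ↦ 6^(6 + 1) + 3·6^3 + 3·6^2 + 3·6 + 2|_6 = 280712 ⇒ 280711

5^(5 + 1) + 3·5^3 + 3·5^2 + 3·5 + 2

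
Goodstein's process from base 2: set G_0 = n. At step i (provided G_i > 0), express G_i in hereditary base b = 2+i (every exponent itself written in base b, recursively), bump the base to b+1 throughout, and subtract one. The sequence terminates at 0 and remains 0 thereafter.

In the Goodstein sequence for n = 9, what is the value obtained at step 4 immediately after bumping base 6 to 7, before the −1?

9 —HB2→ 2^(2 + 1) + 1 —bump→ 3^(3 + 1) + 1 = 82 —(−1)→ 81
81 —HB3→ 3^(3 + 1) —bump→ 4^(4 + 1) = 1024 —(−1)→ 1023
1023 —HB4→ 3·4^4 + 3·4^3 + 3·4^2 + 3·4 + 3 —bump→ 3·5^5 + 3·5^3 + 3·5^2 + 3·5 + 3 = 9843 —(−1)→ 9842
9842 —HB5→ 3·5^5 + 3·5^3 + 3·5^2 + 3·5 + 2 —bump→ 3·6^6 + 3·6^3 + 3·6^2 + 3·6 + 2 = 140744 —(−1)→ 140743
140743 —HB6→ 3·6^6 + 3·6^3 + 3·6^2 + 3·6 + 1 —bump→ 3·7^7 + 3·7^3 + 3·7^2 + 3·7 + 1 = 2471827 —(−1)→ 2471826

2471827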